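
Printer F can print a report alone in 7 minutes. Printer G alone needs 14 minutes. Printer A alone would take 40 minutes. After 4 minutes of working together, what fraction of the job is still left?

3/70

Combined rate: 1/7 + 1/14 + 1/40 = (40 + 20 + 7)/280 = 67/280 per minute.
In 4 minutes they complete 4·67/280 = 67/70 of the job.
So 3/70 remains.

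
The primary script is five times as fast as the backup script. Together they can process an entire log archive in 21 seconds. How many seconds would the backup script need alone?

126 seconds

Let the backup script's rate be r; then the primary script's rate is 5r, so together (5 + 1)r = 6r = 1/21.
Thus r = 1/126 per second.
The backup script alone: 126 seconds; the primary script alone: 126/5 seconds.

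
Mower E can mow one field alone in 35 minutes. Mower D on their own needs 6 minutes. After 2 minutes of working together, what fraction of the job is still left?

64/105

Combined rate: 1/35 + 1/6 = (6 + 35)/210 = 41/210 per minute.
In 2 minutes they complete 2·41/210 = 41/105 of the job.
So 64/105 remains.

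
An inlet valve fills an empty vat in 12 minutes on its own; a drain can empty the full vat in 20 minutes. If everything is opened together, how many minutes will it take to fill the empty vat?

Net rate = 1/12 − 1/20 = (5 − 3)/60 = 2/60 = 1/30 per minute.
Filling time = 1 ÷ (1/30) = 30 minutes.

30 minutes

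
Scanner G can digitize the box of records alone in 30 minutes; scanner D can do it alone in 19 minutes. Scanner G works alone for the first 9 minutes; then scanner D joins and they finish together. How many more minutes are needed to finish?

In 9 minutes scanner G does 9/30 = 3/10 of the job, leaving 7/10.
Scanner G and scanner D together work at 49/570 per minute, so finishing takes 7/10 ÷ 49/570 = 57/7 minutes.

57/7 minutes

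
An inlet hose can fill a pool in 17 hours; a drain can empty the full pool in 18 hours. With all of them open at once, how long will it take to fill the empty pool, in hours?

306 hours

Net rate = 1/17 − 1/18 = (18 − 17)/306 = 1/306 per hour.
Filling time = 1 ÷ (1/306) = 306 hours.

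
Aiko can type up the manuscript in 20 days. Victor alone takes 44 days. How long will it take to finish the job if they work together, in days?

With two workers the combined time is the product over the sum: 20·44/(20+44) = 880/64 = 55/4 days.

55/4 days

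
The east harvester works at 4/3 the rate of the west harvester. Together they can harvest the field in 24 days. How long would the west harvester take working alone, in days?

56 days

Let the west harvester's rate be r; then the east harvester's rate is (4/3)r, so together (4/3 + 1)r = (7/3)r = 1/24.
Thus r = 1/56 per day.
The west harvester alone: 56 days; the east harvester alone: 42 days.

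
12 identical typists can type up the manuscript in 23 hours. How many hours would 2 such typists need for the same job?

Total work is 12·23 = 276 typist-hours.
With 2 typists: 276/2 = 138 hours.

138 hours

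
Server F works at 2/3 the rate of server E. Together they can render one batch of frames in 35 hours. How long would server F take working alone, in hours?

175/2 hours

Let server E's rate be r; then server F's rate is (2/3)r, so together (2/3 + 1)r = (5/3)r = 1/35.
Thus r = 3/175 per hour.
Server E alone: 175/3 hours; server F alone: 175/2 hours.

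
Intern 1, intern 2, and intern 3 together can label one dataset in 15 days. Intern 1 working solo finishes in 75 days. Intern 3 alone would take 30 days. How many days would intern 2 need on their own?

50 days

Combined rate is 1/15 per day.
Known contribution: 1/75 + 1/30 = (2 + 5)/150 = 7/150 per day.
So intern 2's rate is 1/15 − 7/150 = 1/50, meaning 50 days alone.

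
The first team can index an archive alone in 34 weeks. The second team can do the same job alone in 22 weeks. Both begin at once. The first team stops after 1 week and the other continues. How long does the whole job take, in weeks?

In the first 1 week the combined rate is 14/187, so 14/187 of the job is done, leaving 173/187.
After the first team leaves the rate is 1/22 per week; the remaining 173/187 takes 346/17 weeks.
Total = 1 + 346/17 = 363/17 weeks.

363/17 weeks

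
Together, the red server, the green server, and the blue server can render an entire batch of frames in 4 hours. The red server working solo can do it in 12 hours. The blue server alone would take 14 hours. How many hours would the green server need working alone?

21/2 hours

Combined rate is 1/4 per hour.
Known contribution: 1/12 + 1/14 = (7 + 6)/84 = 13/84 per hour.
So the green server's rate is 1/4 − 13/84 = 2/21, meaning 21/2 hours alone.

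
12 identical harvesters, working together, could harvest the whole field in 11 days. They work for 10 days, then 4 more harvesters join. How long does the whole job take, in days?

One harvester does 1/132 of the job per day.
After 10 days with 12 harvesters, 10/11 is done (1/11 left).
With 16 harvesters the rate is 16/132 = 4/33, so the rest takes 1/11 ÷ 4/33 = 3/4 days.
Total = 10 + 3/4 = 43/4 days.

43/4 days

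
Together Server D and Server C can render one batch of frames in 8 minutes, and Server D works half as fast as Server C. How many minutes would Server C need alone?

12 minutes

Let Server C's rate be r; then Server D's rate is (1/2)r, so together (1/2 + 1)r = (3/2)r = 1/8.
Thus r = 1/12 per minute.
Server C alone: 12 minutes; Server D alone: 24 minutes.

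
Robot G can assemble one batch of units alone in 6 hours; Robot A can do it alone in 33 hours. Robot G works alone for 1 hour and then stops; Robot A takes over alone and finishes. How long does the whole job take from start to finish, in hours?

57/2 hours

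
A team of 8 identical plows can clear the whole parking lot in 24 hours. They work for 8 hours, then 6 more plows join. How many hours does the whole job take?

One plow does 1/192 of the job per hour.
After 8 hours with 8 plows, 1/3 is done (2/3 left).
With 14 plows the rate is 14/192 = 7/96, so the rest takes 2/3 ÷ 7/96 = 64/7 hours.
Total = 8 + 64/7 = 120/7 hours.

120/7 hours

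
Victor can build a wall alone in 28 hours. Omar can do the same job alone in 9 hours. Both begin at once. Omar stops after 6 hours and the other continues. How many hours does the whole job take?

28/3 hours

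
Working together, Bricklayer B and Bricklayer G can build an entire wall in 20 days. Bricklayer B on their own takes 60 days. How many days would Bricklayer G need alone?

30 days

Combined rate is 1/20 per day.
Known contribution: 1/60 per day.
So Bricklayer G's rate is 1/20 − 1/60 = 1/30, meaning 30 days alone.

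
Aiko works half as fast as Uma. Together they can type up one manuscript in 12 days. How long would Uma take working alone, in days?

Let Uma's rate be r; then Aiko's rate is (1/2)r, so together (1/2 + 1)r = (3/2)r = 1/12.
Thus r = 1/18 per day.
Uma alone: 18 days; Aiko alone: 36 days.

18 days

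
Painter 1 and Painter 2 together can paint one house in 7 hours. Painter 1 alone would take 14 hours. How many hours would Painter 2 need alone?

14 hours

Combined rate is 1/7 per hour.
Known contribution: 1/14 per hour.
So Painter 2's rate is 1/7 − 1/14 = 1/14, meaning 14 hours alone.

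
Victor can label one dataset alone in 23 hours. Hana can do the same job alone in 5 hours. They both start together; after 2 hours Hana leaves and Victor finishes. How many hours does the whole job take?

69/5 hours

In the first 2 hours the combined rate is 28/115, so 56/115 of the job is done, leaving 59/115.
After Hana leaves the rate is 1/23 per hour; the remaining 59/115 takes 59/5 hours.
Total = 2 + 59/5 = 69/5 hours.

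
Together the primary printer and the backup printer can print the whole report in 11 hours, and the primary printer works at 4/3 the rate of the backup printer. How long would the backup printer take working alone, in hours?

77/3 hours

Let the backup printer's rate be r; then the primary printer's rate is (4/3)r, so together (4/3 + 1)r = (7/3)r = 1/11.
Thus r = 3/77 per hour.
The backup printer alone: 77/3 hours; the primary printer alone: 77/4 hours.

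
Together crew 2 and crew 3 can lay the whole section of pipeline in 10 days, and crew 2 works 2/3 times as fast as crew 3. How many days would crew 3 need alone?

Let crew 3's rate be r; then crew 2's rate is (2/3)r, so together (2/3 + 1)r = (5/3)r = 1/10.
Thus r = 3/50 per day.
Crew 3 alone: 50/3 days; crew 2 alone: 25 days.

50/3 days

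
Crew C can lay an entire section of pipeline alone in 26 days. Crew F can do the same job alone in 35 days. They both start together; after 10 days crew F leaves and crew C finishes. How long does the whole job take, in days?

130/7 days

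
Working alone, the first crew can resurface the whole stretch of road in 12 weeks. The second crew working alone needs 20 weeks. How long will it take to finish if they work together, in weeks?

15/2 weeks

With two workers the combined time is the product over the sum: 12·20/(12+20) = 240/32 = 15/2 weeks.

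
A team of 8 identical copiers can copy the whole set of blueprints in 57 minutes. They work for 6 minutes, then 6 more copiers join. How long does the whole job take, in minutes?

One copier does 1/456 of the job per minute.
After 6 minutes with 8 copiers, 2/19 is done (17/19 left).
With 14 copiers the rate is 14/456 = 7/228, so the rest takes 17/19 ÷ 7/228 = 204/7 minutes.
Total = 6 + 204/7 = 246/7 minutes.

246/7 minutes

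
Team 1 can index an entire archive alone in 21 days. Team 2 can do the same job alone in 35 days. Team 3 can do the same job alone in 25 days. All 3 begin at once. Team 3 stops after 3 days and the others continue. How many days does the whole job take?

231/20 days

In the first 3 days the combined rate is 61/525, so 61/175 of the job is done, leaving 114/175.
After team 3 leaves the rate is 8/105 per day; the remaining 114/175 takes 171/20 days.
Total = 3 + 171/20 = 231/20 days.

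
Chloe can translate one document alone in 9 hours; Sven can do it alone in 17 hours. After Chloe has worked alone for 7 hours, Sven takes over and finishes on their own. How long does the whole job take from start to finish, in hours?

97/9 hours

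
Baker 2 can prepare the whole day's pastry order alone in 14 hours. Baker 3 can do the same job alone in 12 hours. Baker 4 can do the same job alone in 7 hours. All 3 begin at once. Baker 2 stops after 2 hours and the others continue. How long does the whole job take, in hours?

In the first 2 hours the combined rate is 25/84, so 25/42 of the job is done, leaving 17/42.
After Baker 2 leaves the rate is 19/84 per hour; the remaining 17/42 takes 34/19 hours.
Total = 2 + 34/19 = 72/19 hours.

72/19 hours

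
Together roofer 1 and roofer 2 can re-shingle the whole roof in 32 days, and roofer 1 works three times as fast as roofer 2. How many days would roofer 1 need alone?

128/3 days

Let roofer 2's rate be r; then roofer 1's rate is 3r, so together (3 + 1)r = 4r = 1/32.
Thus r = 1/128 per day.
Roofer 2 alone: 128 days; roofer 1 alone: 128/3 days.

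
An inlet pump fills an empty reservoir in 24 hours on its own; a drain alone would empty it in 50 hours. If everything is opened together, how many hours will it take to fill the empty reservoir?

600/13 hours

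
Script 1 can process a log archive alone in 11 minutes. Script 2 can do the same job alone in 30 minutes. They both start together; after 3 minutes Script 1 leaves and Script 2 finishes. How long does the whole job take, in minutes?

240/11 minutes

In the first 3 minutes the combined rate is 41/330, so 41/110 of the job is done, leaving 69/110.
After Script 1 leaves the rate is 1/30 per minute; the remaining 69/110 takes 207/11 minutes.
Total = 3 + 207/11 = 240/11 minutes.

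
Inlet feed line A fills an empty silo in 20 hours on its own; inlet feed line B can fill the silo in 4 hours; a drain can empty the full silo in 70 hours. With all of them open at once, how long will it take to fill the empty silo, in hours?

7/2 hours

Net rate = 1/20 + 1/4 − 1/70 = (7 + 35 − 2)/140 = 40/140 = 2/7 per hour.
Filling time = 1 ÷ (2/7) = 7/2 hours.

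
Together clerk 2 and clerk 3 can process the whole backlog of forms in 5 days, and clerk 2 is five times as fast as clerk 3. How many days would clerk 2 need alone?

Let clerk 3's rate be r; then clerk 2's rate is 5r, so together (5 + 1)r = 6r = 1/5.
Thus r = 1/30 per day.
Clerk 3 alone: 30 days; clerk 2 alone: 6 days.

6 days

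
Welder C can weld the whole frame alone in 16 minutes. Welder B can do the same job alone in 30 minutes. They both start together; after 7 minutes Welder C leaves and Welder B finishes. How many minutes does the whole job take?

In the first 7 minutes the combined rate is 23/240, so 161/240 of the job is done, leaving 79/240.
After Welder C leaves the rate is 1/30 per minute; the remaining 79/240 takes 79/8 minutes.
Total = 7 + 79/8 = 135/8 minutes.

135/8 minutes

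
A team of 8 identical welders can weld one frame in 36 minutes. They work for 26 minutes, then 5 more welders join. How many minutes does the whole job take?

418/13 minutes

One welder does 1/288 of the job per minute.
After 26 minutes with 8 welders, 13/18 is done (5/18 left).
With 13 welders the rate is 13/288, so the rest takes 5/18 ÷ 13/288 = 80/13 minutes.
Total = 26 + 80/13 = 418/13 minutes.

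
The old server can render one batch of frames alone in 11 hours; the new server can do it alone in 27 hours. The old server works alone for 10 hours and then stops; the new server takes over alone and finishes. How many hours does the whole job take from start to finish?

In 10 hours the old server does 10/11 of the job, leaving 1/11.
The new server works at 1/27 per hour, so finishing takes 1/11 ÷ 1/27 = 27/11 hours.
Total time = 10 + 27/11 = 137/11 hours.

137/11 hours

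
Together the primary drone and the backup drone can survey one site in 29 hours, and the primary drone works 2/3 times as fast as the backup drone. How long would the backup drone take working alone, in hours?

145/3 hours

Let the backup drone's rate be r; then the primary drone's rate is (2/3)r, so together (2/3 + 1)r = (5/3)r = 1/29.
Thus r = 3/145 per hour.
The backup drone alone: 145/3 hours; the primary drone alone: 145/2 hours.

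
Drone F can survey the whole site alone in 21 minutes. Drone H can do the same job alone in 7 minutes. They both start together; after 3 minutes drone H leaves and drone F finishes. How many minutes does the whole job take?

12 minutes

In the first 3 minutes the combined rate is 4/21, so 4/7 of the job is done, leaving 3/7.
After drone H leaves the rate is 1/21 per minute; the remaining 3/7 takes 9 minutes.
Total = 3 + 9 = 12 minutes.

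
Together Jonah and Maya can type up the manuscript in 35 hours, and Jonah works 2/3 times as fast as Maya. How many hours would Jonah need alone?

Let Maya's rate be r; then Jonah's rate is (2/3)r, so together (2/3 + 1)r = (5/3)r = 1/35.
Thus r = 3/175 per hour.
Maya alone: 175/3 hours; Jonah alone: 175/2 hours.

175/2 hours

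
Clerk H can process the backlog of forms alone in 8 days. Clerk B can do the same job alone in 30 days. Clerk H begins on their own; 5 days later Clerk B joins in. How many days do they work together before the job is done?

In the first 5 days Clerk H alone does 5/8 of the job, leaving 3/8.
Once everyone is working, combined rate: 1/8 + 1/30 = (15 + 4)/120 = 19/120 per day.
Remaining 3/8 at 19/120 per day takes 45/19 days.

45/19 days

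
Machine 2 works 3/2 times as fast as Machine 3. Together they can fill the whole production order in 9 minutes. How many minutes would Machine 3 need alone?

45/2 minutes

Let Machine 3's rate be r; then Machine 2's rate is (3/2)r, so together (3/2 + 1)r = (5/2)r = 1/9.
Thus r = 2/45 per minute.
Machine 3 alone: 45/2 minutes; Machine 2 alone: 15 minutes.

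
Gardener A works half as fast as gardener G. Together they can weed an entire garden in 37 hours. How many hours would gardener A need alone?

Let gardener G's rate be r; then gardener A's rate is (1/2)r, so together (1/2 + 1)r = (3/2)r = 1/37.
Thus r = 2/111 per hour.
Gardener G alone: 111/2 hours; gardener A alone: 111 hours.

111 hours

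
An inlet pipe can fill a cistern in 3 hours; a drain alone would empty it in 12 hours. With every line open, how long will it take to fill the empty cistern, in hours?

4 hours

Net rate = 1/3 − 1/12 = (4 − 1)/12 = 3/12 = 1/4 per hour.
Filling time = 1 ÷ (1/4) = 4 hours.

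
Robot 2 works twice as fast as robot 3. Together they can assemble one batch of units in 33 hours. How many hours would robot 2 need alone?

Let robot 3's rate be r; then robot 2's rate is 2r, so together (2 + 1)r = 3r = 1/33.
Thus r = 1/99 per hour.
Robot 3 alone: 99 hours; robot 2 alone: 99/2 hours.

99/2 hours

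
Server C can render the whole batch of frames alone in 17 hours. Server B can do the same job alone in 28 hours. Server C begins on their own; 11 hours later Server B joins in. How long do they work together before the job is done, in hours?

In the first 11 hours Server C alone does 11/17 of the job, leaving 6/17.
Once everyone is working, combined rate: 1/17 + 1/28 = (28 + 17)/476 = 45/476 per hour.
Remaining 6/17 at 45/476 per hour takes 56/15 hours.

56/15 hours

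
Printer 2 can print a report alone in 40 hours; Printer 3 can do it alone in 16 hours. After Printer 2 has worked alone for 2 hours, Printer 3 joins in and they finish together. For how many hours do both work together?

76/7 hours

In 2 hours Printer 2 does 2/40 = 1/20 of the job, leaving 19/20.
Printer 2 and Printer 3 together work at 7/80 per hour, so finishing takes 19/20 ÷ 7/80 = 76/7 hours.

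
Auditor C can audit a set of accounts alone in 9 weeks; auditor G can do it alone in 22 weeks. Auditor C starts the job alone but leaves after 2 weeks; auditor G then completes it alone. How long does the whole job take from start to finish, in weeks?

In 2 weeks auditor C does 2/9 of the job, leaving 7/9.
Auditor G works at 1/22 per week, so finishing takes 7/9 ÷ 1/22 = 154/9 weeks.
Total time = 2 + 154/9 = 172/9 weeks.

172/9 weeks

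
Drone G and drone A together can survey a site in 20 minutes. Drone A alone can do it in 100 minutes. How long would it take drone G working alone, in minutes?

25 minutes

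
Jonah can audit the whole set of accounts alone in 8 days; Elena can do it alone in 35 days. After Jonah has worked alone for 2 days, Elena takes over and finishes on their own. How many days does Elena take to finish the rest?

105/4 days

In 2 days Jonah does 2/8 = 1/4 of the job, leaving 3/4.
Elena works at 1/35 per day, so finishing takes 3/4 ÷ 1/35 = 105/4 days.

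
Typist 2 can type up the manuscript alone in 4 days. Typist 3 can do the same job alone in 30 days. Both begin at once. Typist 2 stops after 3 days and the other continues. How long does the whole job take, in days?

In the first 3 days the combined rate is 17/60, so 17/20 of the job is done, leaving 3/20.
After typist 2 leaves the rate is 1/30 per day; the remaining 3/20 takes 9/2 days.
Total = 3 + 9/2 = 15/2 days.

15/2 days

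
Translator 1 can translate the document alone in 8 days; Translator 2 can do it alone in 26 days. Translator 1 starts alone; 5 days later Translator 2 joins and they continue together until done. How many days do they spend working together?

39/17 days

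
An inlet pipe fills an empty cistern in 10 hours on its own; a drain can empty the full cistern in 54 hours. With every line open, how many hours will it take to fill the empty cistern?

Net rate = 1/10 − 1/54 = (27 − 5)/270 = 22/270 = 11/135 per hour.
Filling time = 1 ÷ (11/135) = 135/11 hours.

135/11 hours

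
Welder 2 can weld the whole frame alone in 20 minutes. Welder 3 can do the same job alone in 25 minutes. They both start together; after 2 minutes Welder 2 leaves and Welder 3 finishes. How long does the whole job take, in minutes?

In the first 2 minutes the combined rate is 9/100, so 9/50 of the job is done, leaving 41/50.
After Welder 2 leaves the rate is 1/25 per minute; the remaining 41/50 takes 41/2 minutes.
Total = 2 + 41/2 = 45/2 minutes.

45/2 minutes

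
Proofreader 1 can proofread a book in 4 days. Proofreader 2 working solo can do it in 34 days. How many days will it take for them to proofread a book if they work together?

68/19 days

Combined rate: 1/4 + 1/34 = (17 + 2)/68 = 19/68 per day.
Time = 1 ÷ (19/68) = 68/19 days.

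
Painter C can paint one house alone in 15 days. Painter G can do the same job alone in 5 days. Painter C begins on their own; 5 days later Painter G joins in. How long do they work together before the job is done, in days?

In the first 5 days Painter C alone does 5/15 = 1/3 of the job, leaving 2/3.
Once everyone is working, combined rate: 1/15 + 1/5 = (1 + 3)/15 = 4/15 per day.
Remaining 2/3 at 4/15 per day takes 5/2 days.

5/2 days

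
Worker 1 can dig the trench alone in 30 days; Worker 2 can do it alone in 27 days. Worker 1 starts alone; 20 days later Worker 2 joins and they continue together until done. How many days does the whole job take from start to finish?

In 20 days Worker 1 does 20/30 = 2/3 of the job, leaving 1/3.
Worker 1 and Worker 2 together work at 19/270 per day, so finishing takes 1/3 ÷ 19/270 = 90/19 days.
Total time = 20 + 90/19 = 470/19 days.

470/19 days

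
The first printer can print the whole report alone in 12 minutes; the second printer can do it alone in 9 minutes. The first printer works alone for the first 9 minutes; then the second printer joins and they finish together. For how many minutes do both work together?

9/7 minutes

In 9 minutes the first printer does 9/12 = 3/4 of the job, leaving 1/4.
The first printer and the second printer together work at 7/36 per minute, so finishing takes 1/4 ÷ 7/36 = 9/7 minutes.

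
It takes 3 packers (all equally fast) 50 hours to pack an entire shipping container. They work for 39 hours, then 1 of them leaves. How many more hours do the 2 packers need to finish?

One packer does 1/150 of the job per hour.
After 39 hours with 3 packers, 39/50 is done (11/50 left).
With 2 packers the rate is 2/150 = 1/75, so the rest takes 11/50 ÷ 1/75 = 33/2 hours.

33/2 hours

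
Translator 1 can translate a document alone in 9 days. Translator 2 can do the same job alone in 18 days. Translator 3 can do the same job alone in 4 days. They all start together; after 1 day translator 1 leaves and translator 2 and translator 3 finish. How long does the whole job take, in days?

In the first 1 day the combined rate is 5/12, so 5/12 of the job is done, leaving 7/12.
After translator 1 leaves the rate is 11/36 per day; the remaining 7/12 takes 21/11 days.
Total = 1 + 21/11 = 32/11 days.

32/11 days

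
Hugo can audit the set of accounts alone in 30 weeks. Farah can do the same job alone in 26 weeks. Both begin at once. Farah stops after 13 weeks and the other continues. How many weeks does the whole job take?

In the first 13 weeks the combined rate is 14/195, so 14/15 of the job is done, leaving 1/15.
After Farah leaves the rate is 1/30 per week; the remaining 1/15 takes 2 weeks.
Total = 13 + 2 = 15 weeks.

15 weeks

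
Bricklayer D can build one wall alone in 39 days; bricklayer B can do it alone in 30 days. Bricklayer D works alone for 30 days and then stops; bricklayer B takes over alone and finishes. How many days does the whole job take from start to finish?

480/13 days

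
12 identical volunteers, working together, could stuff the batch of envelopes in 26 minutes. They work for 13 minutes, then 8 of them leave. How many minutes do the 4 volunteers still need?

39 minutes

One volunteer does 1/312 of the job per minute.
After 13 minutes with 12 volunteers, 1/2 is done (1/2 left).
With 4 volunteers the rate is 4/312 = 1/78, so the rest takes 1/2 ÷ 1/78 = 39 minutes.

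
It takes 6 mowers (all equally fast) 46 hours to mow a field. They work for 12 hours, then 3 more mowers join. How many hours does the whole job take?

104/3 hours

One mower does 1/276 of the job per hour.
After 12 hours with 6 mowers, 6/23 is done (17/23 left).
With 9 mowers the rate is 9/276 = 3/92, so the rest takes 17/23 ÷ 3/92 = 68/3 hours.
Total = 12 + 68/3 = 104/3 hours.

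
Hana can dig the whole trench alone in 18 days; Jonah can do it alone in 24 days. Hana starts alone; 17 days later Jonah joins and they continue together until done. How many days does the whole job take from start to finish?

In 17 days Hana does 17/18 of the job, leaving 1/18.
Hana and Jonah together work at 7/72 per day, so finishing takes 1/18 ÷ 7/72 = 4/7 days.
Total time = 17 + 4/7 = 123/7 days.

123/7 days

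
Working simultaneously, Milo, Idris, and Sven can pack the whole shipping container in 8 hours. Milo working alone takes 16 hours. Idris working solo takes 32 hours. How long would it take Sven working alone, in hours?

Combined rate is 1/8 per hour.
Known contribution: 1/16 + 1/32 = (2 + 1)/32 = 3/32 per hour.
So Sven's rate is 1/8 − 3/32 = 1/32, meaning 32 hours alone.

32 hours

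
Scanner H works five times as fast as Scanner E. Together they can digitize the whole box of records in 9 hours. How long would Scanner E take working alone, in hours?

54 hours

Let Scanner E's rate be r; then Scanner H's rate is 5r, so together (5 + 1)r = 6r = 1/9.
Thus r = 1/54 per hour.
Scanner E alone: 54 hours; Scanner H alone: 54/5 hours.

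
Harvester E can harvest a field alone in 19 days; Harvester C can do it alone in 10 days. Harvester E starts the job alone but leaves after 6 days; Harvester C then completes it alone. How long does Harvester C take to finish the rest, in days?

130/19 days

In 6 days Harvester E does 6/19 of the job, leaving 13/19.
Harvester C works at 1/10 per day, so finishing takes 13/19 ÷ 1/10 = 130/19 days.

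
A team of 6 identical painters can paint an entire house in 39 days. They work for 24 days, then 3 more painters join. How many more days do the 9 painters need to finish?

One painter does 1/234 of the job per day.
After 24 days with 6 painters, 8/13 is done (5/13 left).
With 9 painters the rate is 9/234 = 1/26, so the rest takes 5/13 ÷ 1/26 = 10 days.

10 days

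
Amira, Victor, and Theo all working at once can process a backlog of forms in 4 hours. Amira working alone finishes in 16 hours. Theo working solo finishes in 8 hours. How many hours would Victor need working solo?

16 hours

Combined rate is 1/4 per hour.
Known contribution: 1/16 + 1/8 = (1 + 2)/16 = 3/16 per hour.
So Victor's rate is 1/4 − 3/16 = 1/16, meaning 16 hours alone.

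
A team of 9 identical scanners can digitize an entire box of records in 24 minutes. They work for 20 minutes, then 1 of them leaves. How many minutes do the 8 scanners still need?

One scanner does 1/216 of the job per minute.
After 20 minutes with 9 scanners, 5/6 is done (1/6 left).
With 8 scanners the rate is 8/216 = 1/27, so the rest takes 1/6 ÷ 1/27 = 9/2 minutes.

9/2 minutes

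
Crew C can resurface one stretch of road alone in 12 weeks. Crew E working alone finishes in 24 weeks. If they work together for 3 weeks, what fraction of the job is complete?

Combined rate: 1/12 + 1/24 = (2 + 1)/24 = 3/24 = 1/8 per week.
In 3 weeks they complete 3·1/8 = 3/8 of the job.

3/8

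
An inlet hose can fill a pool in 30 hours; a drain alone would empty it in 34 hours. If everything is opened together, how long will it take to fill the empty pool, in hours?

255 hours

Net rate = 1/30 − 1/34 = (17 − 15)/510 = 2/510 = 1/255 per hour.
Filling time = 1 ÷ (1/255) = 255 hours.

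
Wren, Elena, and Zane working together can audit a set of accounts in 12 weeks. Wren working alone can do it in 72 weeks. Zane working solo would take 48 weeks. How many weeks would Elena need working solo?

144/7 weeks

Combined rate is 1/12 per week.
Known contribution: 1/72 + 1/48 = (2 + 3)/144 = 5/144 per week.
So Elena's rate is 1/12 − 5/144 = 7/144, meaning 144/7 weeks alone.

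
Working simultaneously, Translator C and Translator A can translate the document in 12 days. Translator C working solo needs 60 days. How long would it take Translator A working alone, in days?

15 days

Combined rate is 1/12 per day.
Known contribution: 1/60 per day.
So Translator A's rate is 1/12 − 1/60 = 1/15, meaning 15 days alone.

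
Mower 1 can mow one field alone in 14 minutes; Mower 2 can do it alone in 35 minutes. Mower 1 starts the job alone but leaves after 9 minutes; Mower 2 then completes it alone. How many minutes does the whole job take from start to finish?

43/2 minutes

In 9 minutes Mower 1 does 9/14 of the job, leaving 5/14.
Mower 2 works at 1/35 per minute, so finishing takes 5/14 ÷ 1/35 = 25/2 minutes.
Total time = 9 + 25/2 = 43/2 minutes.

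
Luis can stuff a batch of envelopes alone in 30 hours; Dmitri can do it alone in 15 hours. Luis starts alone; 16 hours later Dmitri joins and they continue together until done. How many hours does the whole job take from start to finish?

62/3 hours

In 16 hours Luis does 16/30 = 8/15 of the job, leaving 7/15.
Luis and Dmitri together work at 1/10 per hour, so finishing takes 7/15 ÷ 1/10 = 14/3 hours.
Total time = 16 + 14/3 = 62/3 hours.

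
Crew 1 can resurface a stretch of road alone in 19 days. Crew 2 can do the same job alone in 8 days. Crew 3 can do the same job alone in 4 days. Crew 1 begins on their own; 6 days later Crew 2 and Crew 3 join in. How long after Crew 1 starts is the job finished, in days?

In the first 6 days Crew 1 alone does 6/19 of the job, leaving 13/19.
Once everyone is working, combined rate: 1/19 + 1/8 + 1/4 = (8 + 19 + 38)/152 = 65/152 per day.
Remaining 13/19 at 65/152 per day takes 8/5 days.
Total from the start = 6 + 8/5 = 38/5 days.

38/5 days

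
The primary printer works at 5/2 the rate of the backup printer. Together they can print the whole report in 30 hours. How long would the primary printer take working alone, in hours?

42 hours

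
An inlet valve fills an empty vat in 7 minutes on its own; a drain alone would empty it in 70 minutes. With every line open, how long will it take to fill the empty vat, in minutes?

Net rate = 1/7 − 1/70 = (10 − 1)/70 = 9/70 per minute.
Filling time = 1 ÷ (9/70) = 70/9 minutes.

70/9 minutes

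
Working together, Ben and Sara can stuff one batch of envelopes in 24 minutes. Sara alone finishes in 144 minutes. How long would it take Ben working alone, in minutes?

Combined rate is 1/24 per minute.
Known contribution: 1/144 per minute.
So Ben's rate is 1/24 − 1/144 = 5/144, meaning 144/5 minutes alone.

144/5 minutes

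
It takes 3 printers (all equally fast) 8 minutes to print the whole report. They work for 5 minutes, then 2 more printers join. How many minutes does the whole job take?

One printer does 1/24 of the job per minute.
After 5 minutes with 3 printers, 5/8 is done (3/8 left).
With 5 printers the rate is 5/24, so the rest takes 3/8 ÷ 5/24 = 9/5 minutes.
Total = 5 + 9/5 = 34/5 minutes.

34/5 minutes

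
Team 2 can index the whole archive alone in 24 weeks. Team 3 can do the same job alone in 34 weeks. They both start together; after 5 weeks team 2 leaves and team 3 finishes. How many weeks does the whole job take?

323/12 weeks

In the first 5 weeks the combined rate is 29/408, so 145/408 of the job is done, leaving 263/408.
After team 2 leaves the rate is 1/34 per week; the remaining 263/408 takes 263/12 weeks.
Total = 5 + 263/12 = 323/12 weeks.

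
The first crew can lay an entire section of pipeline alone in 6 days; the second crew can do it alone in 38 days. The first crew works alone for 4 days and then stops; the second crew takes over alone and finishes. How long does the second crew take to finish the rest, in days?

38/3 days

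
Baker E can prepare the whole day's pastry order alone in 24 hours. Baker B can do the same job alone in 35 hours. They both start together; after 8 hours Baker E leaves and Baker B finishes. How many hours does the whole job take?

In the first 8 hours the combined rate is 59/840, so 59/105 of the job is done, leaving 46/105.
After Baker E leaves the rate is 1/35 per hour; the remaining 46/105 takes 46/3 hours.
Total = 8 + 46/3 = 70/3 hours.

70/3 hours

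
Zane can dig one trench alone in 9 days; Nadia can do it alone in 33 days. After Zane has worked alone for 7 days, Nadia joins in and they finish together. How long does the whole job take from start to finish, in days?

60/7 days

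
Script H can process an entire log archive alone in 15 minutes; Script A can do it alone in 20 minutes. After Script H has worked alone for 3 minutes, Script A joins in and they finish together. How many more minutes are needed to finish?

In 3 minutes Script H does 3/15 = 1/5 of the job, leaving 4/5.
Script H and Script A together work at 7/60 per minute, so finishing takes 4/5 ÷ 7/60 = 48/7 minutes.

48/7 minutes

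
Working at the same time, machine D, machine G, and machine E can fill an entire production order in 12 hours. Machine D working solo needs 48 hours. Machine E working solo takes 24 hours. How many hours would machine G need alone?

48 hours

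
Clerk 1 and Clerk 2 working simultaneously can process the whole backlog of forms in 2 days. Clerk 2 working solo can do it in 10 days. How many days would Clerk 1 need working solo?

5/2 days

Combined rate is 1/2 per day.
Known contribution: 1/10 per day.
So Clerk 1's rate is 1/2 − 1/10 = 2/5, meaning 5/2 days alone.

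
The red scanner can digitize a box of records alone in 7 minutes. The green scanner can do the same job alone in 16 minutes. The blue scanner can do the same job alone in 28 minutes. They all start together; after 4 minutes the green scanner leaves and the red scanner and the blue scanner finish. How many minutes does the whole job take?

In the first 4 minutes the combined rate is 27/112, so 27/28 of the job is done, leaving 1/28.
After the green scanner leaves the rate is 5/28 per minute; the remaining 1/28 takes 1/5 minutes.
Total = 4 + 1/5 = 21/5 minutes.

21/5 minutes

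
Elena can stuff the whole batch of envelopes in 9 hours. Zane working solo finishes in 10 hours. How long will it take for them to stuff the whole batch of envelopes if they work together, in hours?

Combined rate: 1/9 + 1/10 = (10 + 9)/90 = 19/90 per hour.
Time = 1 ÷ (19/90) = 90/19 hours.

90/19 hours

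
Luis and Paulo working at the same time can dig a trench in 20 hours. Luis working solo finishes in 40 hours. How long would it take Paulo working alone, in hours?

40 hours

Combined rate is 1/20 per hour.
Known contribution: 1/40 per hour.
So Paulo's rate is 1/20 − 1/40 = 1/40, meaning 40 hours alone.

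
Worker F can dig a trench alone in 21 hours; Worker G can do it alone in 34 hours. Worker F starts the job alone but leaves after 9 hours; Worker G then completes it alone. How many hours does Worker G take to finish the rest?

In 9 hours Worker F does 9/21 = 3/7 of the job, leaving 4/7.
Worker G works at 1/34 per hour, so finishing takes 4/7 ÷ 1/34 = 136/7 hours.

136/7 hours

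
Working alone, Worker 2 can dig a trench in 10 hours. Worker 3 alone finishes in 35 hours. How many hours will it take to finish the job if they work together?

70/9 hours

With two workers the combined time is the product over the sum: 10·35/(10+35) = 350/45 = 70/9 hours.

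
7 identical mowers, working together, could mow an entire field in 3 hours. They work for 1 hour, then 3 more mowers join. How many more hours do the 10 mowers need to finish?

7/5 hours

One mower does 1/21 of the job per hour.
After 1 hour with 7 mowers, 1/3 is done (2/3 left).
With 10 mowers the rate is 10/21, so the rest takes 2/3 ÷ 10/21 = 7/5 hours.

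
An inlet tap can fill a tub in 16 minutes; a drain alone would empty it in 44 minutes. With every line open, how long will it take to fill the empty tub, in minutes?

176/7 minutes

Net rate = 1/16 − 1/44 = (11 − 4)/176 = 7/176 per minute.
Filling time = 1 ÷ (7/176) = 176/7 minutes.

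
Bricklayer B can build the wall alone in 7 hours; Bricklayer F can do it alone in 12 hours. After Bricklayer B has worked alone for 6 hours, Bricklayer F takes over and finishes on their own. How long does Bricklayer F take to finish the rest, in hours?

In 6 hours Bricklayer B does 6/7 of the job, leaving 1/7.
Bricklayer F works at 1/12 per hour, so finishing takes 1/7 ÷ 1/12 = 12/7 hours.

12/7 hours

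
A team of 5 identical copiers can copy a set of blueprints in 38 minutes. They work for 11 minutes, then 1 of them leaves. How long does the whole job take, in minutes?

179/4 minutes

One copier does 1/190 of the job per minute.
After 11 minutes with 5 copiers, 11/38 is done (27/38 left).
With 4 copiers the rate is 4/190 = 2/95, so the rest takes 27/38 ÷ 2/95 = 135/4 minutes.
Total = 11 + 135/4 = 179/4 minutes.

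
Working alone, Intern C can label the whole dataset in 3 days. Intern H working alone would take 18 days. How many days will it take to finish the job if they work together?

With two workers the combined time is the product over the sum: 3·18/(3+18) = 54/21 = 18/7 days.

18/7 days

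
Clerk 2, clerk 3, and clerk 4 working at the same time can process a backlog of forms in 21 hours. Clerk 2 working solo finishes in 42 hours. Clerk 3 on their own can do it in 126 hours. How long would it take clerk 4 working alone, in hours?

Combined rate is 1/21 per hour.
Known contribution: 1/42 + 1/126 = (3 + 1)/126 = 4/126 = 2/63 per hour.
So clerk 4's rate is 1/21 − 2/63 = 1/63, meaning 63 hours alone.

63 hours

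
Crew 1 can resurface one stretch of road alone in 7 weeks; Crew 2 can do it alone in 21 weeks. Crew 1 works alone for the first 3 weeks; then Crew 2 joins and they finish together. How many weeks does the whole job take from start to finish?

In 3 weeks Crew 1 does 3/7 of the job, leaving 4/7.
Crew 1 and Crew 2 together work at 4/21 per week, so finishing takes 4/7 ÷ 4/21 = 3 weeks.
Total time = 3 + 3 = 6 weeks.

6 weeks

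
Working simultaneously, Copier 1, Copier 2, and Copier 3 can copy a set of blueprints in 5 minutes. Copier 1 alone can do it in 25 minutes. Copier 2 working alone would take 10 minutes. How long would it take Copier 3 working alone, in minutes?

50/3 minutes

Combined rate is 1/5 per minute.
Known contribution: 1/25 + 1/10 = (2 + 5)/50 = 7/50 per minute.
So Copier 3's rate is 1/5 − 7/50 = 3/50, meaning 50/3 minutes alone.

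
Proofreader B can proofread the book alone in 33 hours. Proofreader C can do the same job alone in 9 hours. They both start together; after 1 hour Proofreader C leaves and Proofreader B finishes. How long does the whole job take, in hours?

88/3 hours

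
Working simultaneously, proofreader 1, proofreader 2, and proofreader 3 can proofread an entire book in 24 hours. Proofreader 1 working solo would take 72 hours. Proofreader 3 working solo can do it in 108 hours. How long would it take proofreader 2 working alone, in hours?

54 hours

Combined rate is 1/24 per hour.
Known contribution: 1/72 + 1/108 = (3 + 2)/216 = 5/216 per hour.
So proofreader 2's rate is 1/24 − 5/216 = 1/54, meaning 54 hours alone.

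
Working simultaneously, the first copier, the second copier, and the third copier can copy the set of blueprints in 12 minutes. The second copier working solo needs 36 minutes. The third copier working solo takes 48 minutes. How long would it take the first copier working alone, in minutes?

Combined rate is 1/12 per minute.
Known contribution: 1/36 + 1/48 = (4 + 3)/144 = 7/144 per minute.
So the first copier's rate is 1/12 − 7/144 = 5/144, meaning 144/5 minutes alone.

144/5 minutes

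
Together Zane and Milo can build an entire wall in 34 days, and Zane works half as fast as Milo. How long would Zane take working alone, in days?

102 days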